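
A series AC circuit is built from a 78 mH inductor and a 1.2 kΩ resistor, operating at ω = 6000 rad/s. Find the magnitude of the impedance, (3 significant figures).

X_L = ωL = 468 Ω
Z = 1200 + j468 Ω
|Z| = √(1200² + 468²) = 1290 Ω

1290 Ω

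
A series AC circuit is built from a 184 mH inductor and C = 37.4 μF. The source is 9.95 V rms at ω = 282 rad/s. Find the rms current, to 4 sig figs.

231.8 mA

X_L = ωL = 51.89 Ω
X_C = 1/(ωC) = 94.82 Ω
Net reactance X = X_L − X_C = -42.93 Ω
Z = − j42.93 Ω
|Z| = √(0² + 42.93²) = 42.93 Ω
I = V/|Z| = 9.95/42.93 = 231.8 mA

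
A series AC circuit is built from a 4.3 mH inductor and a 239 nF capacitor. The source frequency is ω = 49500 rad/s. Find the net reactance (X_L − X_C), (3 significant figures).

X_L = ωL = 213 Ω
X_C = 1/(ωC) = 84.5 Ω
X = 213 − 84.5 = 128 Ω

128 Ω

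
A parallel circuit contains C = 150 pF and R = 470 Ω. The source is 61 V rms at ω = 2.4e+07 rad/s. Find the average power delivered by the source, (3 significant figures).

7.92 W

X_C = 1/(ωC) = 278 Ω
Parallel: admittances add. Y = 1/R + jωC
Y = (0.00213 + j0.00360) S
|Y| = 0.00418 S → |Z| = 1/|Y| = 239 Ω, ∠Z = −∠Y = -59.4°
I = V/|Z| = 255 mA
P = VI cos φ = 61 × 0.255 × cos(-59.4°) = 7.92 W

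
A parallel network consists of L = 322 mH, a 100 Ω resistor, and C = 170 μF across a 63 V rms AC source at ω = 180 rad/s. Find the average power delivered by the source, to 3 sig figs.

X_L = ωL = 58.0 Ω
X_C = 1/(ωC) = 32.7 Ω
Parallel: admittances add. Y = 1/R + 1/(jωL) + jωC
Y = (0.0100 + j0.0133) S
|Y| = 0.0167 S → |Z| = 1/|Y| = 60.0 Ω, ∠Z = −∠Y = -53.2°
I = V/|Z| = 1.05 A
P = VI cos φ = 63 × 1.05 × cos(-53.2°) = 39.7 W

39.7 W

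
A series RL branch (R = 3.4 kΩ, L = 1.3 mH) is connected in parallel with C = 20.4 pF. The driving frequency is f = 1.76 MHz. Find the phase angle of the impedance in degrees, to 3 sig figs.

-84.4°

ω = 2πf = 1.106e+07 rad/s
X_L = ωL = 14400 Ω
X_C = 1/(ωC) = 4430 Ω
Branch 1 (R+jX_L): Z₁ = 3400 + j14400 Ω, |Z₁| = 14800 Ω
Branch 2 (−jX_C): Z₂ = −j4430 Ω
Parallel: Z = Z₁Z₂/(Z₁+Z₂), |Z| = 6230 Ω, ∠Z = -84.4°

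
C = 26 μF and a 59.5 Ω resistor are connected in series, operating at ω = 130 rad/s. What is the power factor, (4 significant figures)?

0.1972

X_C = 1/(ωC) = 295.9 Ω
Z = 59.50 − j295.9 Ω
|Z| = √(59.50² + 295.9²) = 301.8 Ω
∠Z = arctan(-295.9/59.50) = -78.63°
cos φ = cos(-78.63°) = 0.1972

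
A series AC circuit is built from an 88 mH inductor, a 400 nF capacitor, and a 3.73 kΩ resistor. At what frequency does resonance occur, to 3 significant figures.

848 Hz

ω₀ = 1/√(LC) = 1/√(0.088 × 4e-07) = 5330 rad/s
f₀ = ω₀/(2π) = 848 Hz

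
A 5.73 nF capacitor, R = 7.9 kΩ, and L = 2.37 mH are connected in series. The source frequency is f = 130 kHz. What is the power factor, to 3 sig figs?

ω = 2πf = 816800 rad/s
X_L = ωL = 1940 Ω
X_C = 1/(ωC) = 214 Ω
Net reactance X = X_L − X_C = 1720 Ω
Z = 7900 + j1720 Ω
|Z| = √(7900² + 1720²) = 8090 Ω
∠Z = arctan(1720/7900) = 12.3°
cos φ = cos(12.3°) = 0.977

0.977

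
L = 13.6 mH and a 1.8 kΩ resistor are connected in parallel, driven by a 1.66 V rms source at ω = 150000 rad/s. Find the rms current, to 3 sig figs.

1.23 mA

X_L = ωL = 2040 Ω
Parallel: admittances add. Y = 1/R + 1/(jωL)
Y = (0.000556 − j0.000490) S
|Y| = 0.000741 S → |Z| = 1/|Y| = 1350 Ω, ∠Z = −∠Y = 41.4°
I = V/|Z| = 1.66/1350 = 1.23 mA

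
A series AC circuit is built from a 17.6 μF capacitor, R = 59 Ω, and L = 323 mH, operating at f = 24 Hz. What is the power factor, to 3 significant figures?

0.177

ω = 2πf = 150.8 rad/s
X_L = ωL = 48.7 Ω
X_C = 1/(ωC) = 377 Ω
Net reactance X = X_L − X_C = -328 Ω
Z = 59.0 − j328 Ω
|Z| = √(59.0² + 328²) = 333 Ω
∠Z = arctan(-328/59.0) = -79.8°
cos φ = cos(-79.8°) = 0.177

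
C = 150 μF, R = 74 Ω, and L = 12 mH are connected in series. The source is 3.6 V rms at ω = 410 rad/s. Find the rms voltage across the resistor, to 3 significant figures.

X_L = ωL = 4.92 Ω
X_C = 1/(ωC) = 16.3 Ω
Net reactance X = X_L − X_C = -11.3 Ω
Z = 74.0 − j11.3 Ω
|Z| = √(74.0² + 11.3²) = 74.9 Ω
I = V/|Z| = 48.1 mA
V_R = I·|Z_R| = 0.0481 × 74.0 = 3.56 V

3.56 V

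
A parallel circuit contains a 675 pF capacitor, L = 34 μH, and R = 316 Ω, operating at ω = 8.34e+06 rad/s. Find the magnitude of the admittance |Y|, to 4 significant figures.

X_L = ωL = 283.6 Ω
X_C = 1/(ωC) = 177.6 Ω
Parallel: admittances add. Y = 1/R + 1/(jωL) + jωC
Y = (0.003165 + j0.002103) S
|Y| = 0.003800 S → |Z| = 1/|Y| = 263.2 Ω, ∠Z = −∠Y = -33.60°

3.800 mS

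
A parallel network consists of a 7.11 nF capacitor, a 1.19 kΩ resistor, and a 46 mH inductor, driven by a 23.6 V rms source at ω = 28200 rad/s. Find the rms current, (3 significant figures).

X_L = ωL = 1300 Ω
X_C = 1/(ωC) = 4990 Ω
Parallel: admittances add. Y = 1/R + 1/(jωL) + jωC
Y = (0.000840 − j0.000570) S
|Y| = 0.00102 S → |Z| = 1/|Y| = 985 Ω, ∠Z = −∠Y = 34.2°
I = V/|Z| = 23.6/985 = 24.0 mA

24.0 mA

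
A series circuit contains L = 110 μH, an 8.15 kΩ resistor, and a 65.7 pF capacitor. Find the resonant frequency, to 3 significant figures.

1.87 MHz

ω₀ = 1/√(LC) = 1/√(0.00011 × 6.57e-11) = 1.176e+07 rad/s
f₀ = ω₀/(2π) = 1.87 MHz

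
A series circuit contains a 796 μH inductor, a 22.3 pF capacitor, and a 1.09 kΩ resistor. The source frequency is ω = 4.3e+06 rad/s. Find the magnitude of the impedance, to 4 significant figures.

7090 Ω

X_L = ωL = 3423 Ω
X_C = 1/(ωC) = 10430 Ω
Net reactance X = X_L − X_C = -7006 Ω
Z = 1090 − j7006 Ω
|Z| = √(1090² + 7006²) = 7090 Ω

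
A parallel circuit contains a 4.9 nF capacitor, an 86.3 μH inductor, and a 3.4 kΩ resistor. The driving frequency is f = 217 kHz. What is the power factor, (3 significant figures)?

0.160

ω = 2πf = 1.363e+06 rad/s
X_L = ωL = 118 Ω
X_C = 1/(ωC) = 150 Ω
Parallel: admittances add. Y = 1/R + 1/(jωL) + jωC
Y = (0.000294 − j0.00182) S
|Y| = 0.00184 S → |Z| = 1/|Y| = 543 Ω, ∠Z = −∠Y = 80.8°
cos φ = cos(80.8°) = 0.160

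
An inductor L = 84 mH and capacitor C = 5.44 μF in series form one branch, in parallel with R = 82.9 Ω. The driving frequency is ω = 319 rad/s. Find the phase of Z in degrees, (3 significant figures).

-8.58°

X_L = ωL = 26.8 Ω
X_C = 1/(ωC) = 576 Ω
Branch 1: Z₁ = R = 82.9 Ω
Branch 2 (series LC): Z₂ = j(X_L − X_C) = −j549 Ω
Parallel: Z = Z₁Z₂/(Z₁+Z₂), |Z| = 82.0 Ω, ∠Z = -8.58°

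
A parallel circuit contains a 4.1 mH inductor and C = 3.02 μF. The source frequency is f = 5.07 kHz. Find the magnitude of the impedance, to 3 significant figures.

ω = 2πf = 31860 rad/s
X_L = ωL = 131 Ω
X_C = 1/(ωC) = 10.4 Ω
Parallel: admittances add. Y = 1/(jωL) + jωC
Y = (0 + j0.0885) S
|Y| = 0.0885 S → |Z| = 1/|Y| = 11.3 Ω, ∠Z = −∠Y = -90.0°

11.3 Ω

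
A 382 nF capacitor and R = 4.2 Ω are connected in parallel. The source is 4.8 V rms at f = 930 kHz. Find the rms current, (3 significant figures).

10.8 A

ω = 2πf = 5.843e+06 rad/s
X_C = 1/(ωC) = 0.448 Ω
Parallel: admittances add. Y = 1/R + jωC
Y = (0.238 + j2.23) S
|Y| = 2.24 S → |Z| = 1/|Y| = 0.445 Ω, ∠Z = −∠Y = -83.9°
I = V/|Z| = 4.8/0.445 = 10.8 A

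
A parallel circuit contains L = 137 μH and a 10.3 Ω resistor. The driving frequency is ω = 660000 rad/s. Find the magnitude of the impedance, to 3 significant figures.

X_L = ωL = 90.4 Ω
Parallel: admittances add. Y = 1/R + 1/(jωL)
Y = (0.0971 − j0.0111) S
|Y| = 0.0977 S → |Z| = 1/|Y| = 10.2 Ω, ∠Z = −∠Y = 6.50°

10.2 Ω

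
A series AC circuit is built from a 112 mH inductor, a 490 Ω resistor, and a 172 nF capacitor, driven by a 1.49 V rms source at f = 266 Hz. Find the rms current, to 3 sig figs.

ω = 2πf = 1671 rad/s
X_L = ωL = 187 Ω
X_C = 1/(ωC) = 3480 Ω
Net reactance X = X_L − X_C = -3290 Ω
Z = 490 − j3290 Ω
|Z| = √(490² + 3290²) = 3330 Ω
I = V/|Z| = 1.49/3330 = 448 μA

448 μA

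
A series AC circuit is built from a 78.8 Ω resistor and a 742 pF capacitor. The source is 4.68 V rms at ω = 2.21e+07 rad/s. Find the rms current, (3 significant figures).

X_C = 1/(ωC) = 61.0 Ω
Z = 78.8 − j61.0 Ω
|Z| = √(78.8² + 61.0²) = 99.6 Ω
I = V/|Z| = 4.68/99.6 = 47.0 mA

47.0 mA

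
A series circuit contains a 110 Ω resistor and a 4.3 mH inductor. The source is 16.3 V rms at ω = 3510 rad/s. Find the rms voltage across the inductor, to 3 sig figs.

2.22 V

X_L = ωL = 15.1 Ω
Z = 110 + j15.1 Ω
|Z| = √(110² + 15.1²) = 111 Ω
I = V/|Z| = 147 mA
V_L = I·|Z_L| = 0.147 × 15.1 = 2.22 V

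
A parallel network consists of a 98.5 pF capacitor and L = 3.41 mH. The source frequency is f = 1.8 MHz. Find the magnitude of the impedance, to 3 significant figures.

ω = 2πf = 1.131e+07 rad/s
X_L = ωL = 38600 Ω
X_C = 1/(ωC) = 898 Ω
Parallel: admittances add. Y = 1/(jωL) + jωC
Y = (0 + j0.00109) S
|Y| = 0.00109 S → |Z| = 1/|Y| = 919 Ω, ∠Z = −∠Y = -90.0°

919 Ω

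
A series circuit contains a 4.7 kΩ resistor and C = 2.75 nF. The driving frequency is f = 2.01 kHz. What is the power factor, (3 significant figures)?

0.161

ω = 2πf = 12630 rad/s
X_C = 1/(ωC) = 28800 Ω
Z = 4700 − j28800 Ω
|Z| = √(4700² + 28800²) = 29200 Ω
∠Z = arctan(-28800/4700) = -80.7°
cos φ = cos(-80.7°) = 0.161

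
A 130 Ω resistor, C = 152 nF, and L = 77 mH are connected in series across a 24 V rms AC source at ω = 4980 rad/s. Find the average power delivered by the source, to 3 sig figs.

X_L = ωL = 383 Ω
X_C = 1/(ωC) = 1320 Ω
Net reactance X = X_L − X_C = -938 Ω
Z = 130 − j938 Ω
|Z| = √(130² + 938²) = 947 Ω
∠Z = arctan(-938/130) = -82.1°
I = V/|Z| = 25.4 mA
P = VI cos φ = 24 × 0.0254 × cos(-82.1°) = 83.6 mW

83.6 mW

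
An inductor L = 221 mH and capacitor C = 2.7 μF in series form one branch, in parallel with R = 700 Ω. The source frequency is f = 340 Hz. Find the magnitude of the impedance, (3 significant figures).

275 Ω

ω = 2πf = 2136 rad/s
X_L = ωL = 472 Ω
X_C = 1/(ωC) = 173 Ω
Branch 1: Z₁ = R = 700 Ω
Branch 2 (series LC): Z₂ = j(X_L − X_C) = j299 Ω
Parallel: Z = Z₁Z₂/(Z₁+Z₂), |Z| = 275 Ω, ∠Z = 66.9°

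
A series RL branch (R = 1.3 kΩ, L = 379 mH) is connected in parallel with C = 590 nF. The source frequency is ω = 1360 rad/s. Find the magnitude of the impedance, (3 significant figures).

1170 Ω

X_L = ωL = 515 Ω
X_C = 1/(ωC) = 1250 Ω
Branch 1 (R+jX_L): Z₁ = 1300 + j515 Ω, |Z₁| = 1400 Ω
Branch 2 (−jX_C): Z₂ = −j1250 Ω
Parallel: Z = Z₁Z₂/(Z₁+Z₂), |Z| = 1170 Ω, ∠Z = -39.0°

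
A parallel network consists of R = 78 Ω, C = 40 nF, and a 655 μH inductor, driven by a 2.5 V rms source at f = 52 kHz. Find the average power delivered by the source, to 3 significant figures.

ω = 2πf = 326700 rad/s
X_L = ωL = 214 Ω
X_C = 1/(ωC) = 76.5 Ω
Parallel: admittances add. Y = 1/R + 1/(jωL) + jωC
Y = (0.0128 + j0.00840) S
|Y| = 0.0153 S → |Z| = 1/|Y| = 65.3 Ω, ∠Z = −∠Y = -33.2°
I = V/|Z| = 38.3 mA
P = VI cos φ = 2.5 × 0.0383 × cos(-33.2°) = 80.1 mW

80.1 mW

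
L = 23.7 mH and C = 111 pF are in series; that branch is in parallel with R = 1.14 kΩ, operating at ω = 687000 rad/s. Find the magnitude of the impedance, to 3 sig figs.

1070 Ω

X_L = ωL = 16300 Ω
X_C = 1/(ωC) = 13100 Ω
Branch 1: Z₁ = R = 1140 Ω
Branch 2 (series LC): Z₂ = j(X_L − X_C) = j3170 Ω
Parallel: Z = Z₁Z₂/(Z₁+Z₂), |Z| = 1070 Ω, ∠Z = 19.8°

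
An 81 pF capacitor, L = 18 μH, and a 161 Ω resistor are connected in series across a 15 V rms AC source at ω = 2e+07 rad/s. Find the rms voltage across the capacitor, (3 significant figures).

30.5 V

X_L = ωL = 360 Ω
X_C = 1/(ωC) = 617 Ω
Net reactance X = X_L − X_C = -257 Ω
Z = 161 − j257 Ω
|Z| = √(161² + 257²) = 304 Ω
I = V/|Z| = 49.4 mA
V_C = I·|Z_C| = 0.0494 × 617 = 30.5 V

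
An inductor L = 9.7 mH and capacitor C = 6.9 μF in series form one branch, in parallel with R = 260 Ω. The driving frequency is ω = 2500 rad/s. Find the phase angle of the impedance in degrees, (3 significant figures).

-82.6°

X_L = ωL = 24.2 Ω
X_C = 1/(ωC) = 58.0 Ω
Branch 1: Z₁ = R = 260 Ω
Branch 2 (series LC): Z₂ = j(X_L − X_C) = −j33.7 Ω
Parallel: Z = Z₁Z₂/(Z₁+Z₂), |Z| = 33.4 Ω, ∠Z = -82.6°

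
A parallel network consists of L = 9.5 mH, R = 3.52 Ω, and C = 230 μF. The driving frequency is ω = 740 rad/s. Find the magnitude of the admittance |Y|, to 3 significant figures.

285 mS

X_L = ωL = 7.03 Ω
X_C = 1/(ωC) = 5.88 Ω
Parallel: admittances add. Y = 1/R + 1/(jωL) + jωC
Y = (0.284 + j0.0280) S
|Y| = 0.285 S → |Z| = 1/|Y| = 3.50 Ω, ∠Z = −∠Y = -5.62°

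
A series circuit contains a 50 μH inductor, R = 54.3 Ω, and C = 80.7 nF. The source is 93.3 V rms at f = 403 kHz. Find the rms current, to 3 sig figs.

ω = 2πf = 2.532e+06 rad/s
X_L = ωL = 127 Ω
X_C = 1/(ωC) = 4.89 Ω
Net reactance X = X_L − X_C = 122 Ω
Z = 54.3 + j122 Ω
|Z| = √(54.3² + 122²) = 133 Ω
I = V/|Z| = 93.3/133 = 700 mA

700 mA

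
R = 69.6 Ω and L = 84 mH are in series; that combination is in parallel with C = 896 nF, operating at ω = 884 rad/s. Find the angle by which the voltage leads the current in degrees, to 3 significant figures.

43.5°

X_L = ωL = 74.3 Ω
X_C = 1/(ωC) = 1260 Ω
Branch 1 (R+jX_L): Z₁ = 69.6 + j74.3 Ω, |Z₁| = 102 Ω
Branch 2 (−jX_C): Z₂ = −j1260 Ω
Parallel: Z = Z₁Z₂/(Z₁+Z₂), |Z| = 108 Ω, ∠Z = 43.5°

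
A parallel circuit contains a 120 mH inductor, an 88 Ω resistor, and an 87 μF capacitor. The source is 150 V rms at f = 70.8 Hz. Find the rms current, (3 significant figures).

ω = 2πf = 444.8 rad/s
X_L = ωL = 53.4 Ω
X_C = 1/(ωC) = 25.8 Ω
Parallel: admittances add. Y = 1/R + 1/(jωL) + jωC
Y = (0.0114 + j0.0200) S
|Y| = 0.0230 S → |Z| = 1/|Y| = 43.5 Ω, ∠Z = −∠Y = -60.4°
I = V/|Z| = 150/43.5 = 3.45 A

3.45 A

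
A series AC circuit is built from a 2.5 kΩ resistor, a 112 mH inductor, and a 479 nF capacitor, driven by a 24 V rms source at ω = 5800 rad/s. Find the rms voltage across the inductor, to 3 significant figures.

X_L = ωL = 650 Ω
X_C = 1/(ωC) = 360 Ω
Net reactance X = X_L − X_C = 290 Ω
Z = 2500 + j290 Ω
|Z| = √(2500² + 290²) = 2520 Ω
I = V/|Z| = 9.54 mA
V_L = I·|Z_L| = 0.00954 × 650 = 6.19 V

6.19 V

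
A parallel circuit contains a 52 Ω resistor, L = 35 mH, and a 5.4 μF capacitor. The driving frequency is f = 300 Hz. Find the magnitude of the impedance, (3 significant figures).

50.3 Ω

ω = 2πf = 1885 rad/s
X_L = ωL = 66.0 Ω
X_C = 1/(ωC) = 98.2 Ω
Parallel: admittances add. Y = 1/R + 1/(jωL) + jωC
Y = (0.0192 − j0.00498) S
|Y| = 0.0199 S → |Z| = 1/|Y| = 50.3 Ω, ∠Z = −∠Y = 14.5°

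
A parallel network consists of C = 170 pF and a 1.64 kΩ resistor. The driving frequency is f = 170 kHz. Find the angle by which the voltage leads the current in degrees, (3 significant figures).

-16.6°

ω = 2πf = 1.068e+06 rad/s
X_C = 1/(ωC) = 5510 Ω
Parallel: admittances add. Y = 1/R + jωC
Y = (0.000610 + j0.000182) S
|Y| = 0.000636 S → |Z| = 1/|Y| = 1570 Ω, ∠Z = −∠Y = -16.6°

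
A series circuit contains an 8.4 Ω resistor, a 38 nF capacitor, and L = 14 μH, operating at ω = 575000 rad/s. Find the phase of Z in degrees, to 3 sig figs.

-77.4°

X_L = ωL = 8.05 Ω
X_C = 1/(ωC) = 45.8 Ω
Net reactance X = X_L − X_C = -37.7 Ω
Z = 8.40 − j37.7 Ω
|Z| = √(8.40² + 37.7²) = 38.6 Ω
∠Z = arctan(-37.7/8.40) = -77.4°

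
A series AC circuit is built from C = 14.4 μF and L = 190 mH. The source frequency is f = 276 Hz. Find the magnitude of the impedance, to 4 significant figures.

ω = 2πf = 1734 rad/s
X_L = ωL = 329.5 Ω
X_C = 1/(ωC) = 40.05 Ω
Net reactance X = X_L − X_C = 289.4 Ω
Z = j289.4 Ω
|Z| = √(0² + 289.4²) = 289.4 Ω

289.4 Ω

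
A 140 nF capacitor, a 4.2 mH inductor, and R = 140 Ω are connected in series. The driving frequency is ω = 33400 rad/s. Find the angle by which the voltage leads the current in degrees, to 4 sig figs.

X_L = ωL = 140.3 Ω
X_C = 1/(ωC) = 213.9 Ω
Net reactance X = X_L − X_C = -73.58 Ω
Z = 140.0 − j73.58 Ω
|Z| = √(140.0² + 73.58²) = 158.2 Ω
∠Z = arctan(-73.58/140.0) = -27.72°

-27.72°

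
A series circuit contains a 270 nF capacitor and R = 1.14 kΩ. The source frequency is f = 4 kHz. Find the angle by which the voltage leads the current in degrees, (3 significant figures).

-7.37°

ω = 2πf = 25130 rad/s
X_C = 1/(ωC) = 147 Ω
Z = 1140 − j147 Ω
|Z| = √(1140² + 147²) = 1150 Ω
∠Z = arctan(-147/1140) = -7.37°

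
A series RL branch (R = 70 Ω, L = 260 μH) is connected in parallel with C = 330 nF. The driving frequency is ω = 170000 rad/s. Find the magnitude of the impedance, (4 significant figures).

19.73 Ω

X_L = ωL = 44.20 Ω
X_C = 1/(ωC) = 17.83 Ω
Branch 1 (R+jX_L): Z₁ = 70.00 + j44.20 Ω, |Z₁| = 82.79 Ω
Branch 2 (−jX_C): Z₂ = −j17.83 Ω
Parallel: Z = Z₁Z₂/(Z₁+Z₂), |Z| = 19.73 Ω, ∠Z = -78.38°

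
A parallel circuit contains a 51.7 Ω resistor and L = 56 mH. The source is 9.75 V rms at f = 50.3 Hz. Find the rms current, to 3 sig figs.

ω = 2πf = 316.0 rad/s
X_L = ωL = 17.7 Ω
Parallel: admittances add. Y = 1/R + 1/(jωL)
Y = (0.0193 − j0.0565) S
|Y| = 0.0597 S → |Z| = 1/|Y| = 16.7 Ω, ∠Z = −∠Y = 71.1°
I = V/|Z| = 9.75/16.7 = 582 mA

582 mA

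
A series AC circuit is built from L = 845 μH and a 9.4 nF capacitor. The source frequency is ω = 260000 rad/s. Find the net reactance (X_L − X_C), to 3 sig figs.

X_L = ωL = 220 Ω
X_C = 1/(ωC) = 409 Ω
X = 220 − 409 = -189 Ω

-189 Ω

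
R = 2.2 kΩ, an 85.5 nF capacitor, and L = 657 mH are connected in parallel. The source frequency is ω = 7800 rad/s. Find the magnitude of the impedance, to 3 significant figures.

1530 Ω

X_L = ωL = 5120 Ω
X_C = 1/(ωC) = 1500 Ω
Parallel: admittances add. Y = 1/R + 1/(jωL) + jωC
Y = (0.000455 + j0.000472) S
|Y| = 0.000655 S → |Z| = 1/|Y| = 1530 Ω, ∠Z = −∠Y = -46.1°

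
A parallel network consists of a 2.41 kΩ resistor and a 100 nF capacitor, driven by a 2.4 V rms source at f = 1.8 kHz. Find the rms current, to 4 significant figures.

ω = 2πf = 11310 rad/s
X_C = 1/(ωC) = 884.2 Ω
Parallel: admittances add. Y = 1/R + jωC
Y = (0.0004149 + j0.001131) S
|Y| = 0.001205 S → |Z| = 1/|Y| = 830.1 Ω, ∠Z = −∠Y = -69.85°
I = V/|Z| = 2.4/830.1 = 2.891 mA

2.891 mA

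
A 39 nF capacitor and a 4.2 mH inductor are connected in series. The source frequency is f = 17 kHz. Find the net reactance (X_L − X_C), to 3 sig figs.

209 Ω

ω = 2πf = 106800 rad/s
X_L = ωL = 449 Ω
X_C = 1/(ωC) = 240 Ω
X = 449 − 240 = 209 Ω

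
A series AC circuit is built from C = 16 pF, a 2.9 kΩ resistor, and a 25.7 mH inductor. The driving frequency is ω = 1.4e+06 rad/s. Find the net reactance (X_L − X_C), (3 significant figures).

-8660 Ω

X_L = ωL = 36000 Ω
X_C = 1/(ωC) = 44600 Ω
X = 36000 − 44600 = -8660 Ω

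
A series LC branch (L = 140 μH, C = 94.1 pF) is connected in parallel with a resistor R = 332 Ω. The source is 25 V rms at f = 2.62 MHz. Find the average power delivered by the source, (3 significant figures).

ω = 2πf = 1.646e+07 rad/s
X_L = ωL = 2300 Ω
X_C = 1/(ωC) = 646 Ω
Branch 1: Z₁ = R = 332 Ω
Branch 2 (series LC): Z₂ = j(X_L − X_C) = j1660 Ω
Parallel: Z = Z₁Z₂/(Z₁+Z₂), |Z| = 326 Ω, ∠Z = 11.3°
I = V/|Z| = 76.8 mA
P = VI cos φ = 25 × 0.0768 × cos(11.3°) = 1.88 W

1.88 W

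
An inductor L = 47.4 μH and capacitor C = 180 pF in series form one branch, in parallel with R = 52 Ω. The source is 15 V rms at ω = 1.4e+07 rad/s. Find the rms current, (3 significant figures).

294 mA

X_L = ωL = 664 Ω
X_C = 1/(ωC) = 397 Ω
Branch 1: Z₁ = R = 52.0 Ω
Branch 2 (series LC): Z₂ = j(X_L − X_C) = j267 Ω
Parallel: Z = Z₁Z₂/(Z₁+Z₂), |Z| = 51.0 Ω, ∠Z = 11.0°
I = V/|Z| = 15/51.0 = 294 mA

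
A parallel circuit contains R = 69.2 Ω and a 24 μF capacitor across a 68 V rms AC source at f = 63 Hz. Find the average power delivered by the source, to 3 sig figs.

66.8 W

ω = 2πf = 395.8 rad/s
X_C = 1/(ωC) = 105 Ω
Parallel: admittances add. Y = 1/R + jωC
Y = (0.0145 + j0.00950) S
|Y| = 0.0173 S → |Z| = 1/|Y| = 57.8 Ω, ∠Z = −∠Y = -33.3°
I = V/|Z| = 1.18 A
P = VI cos φ = 68 × 1.18 × cos(-33.3°) = 66.8 W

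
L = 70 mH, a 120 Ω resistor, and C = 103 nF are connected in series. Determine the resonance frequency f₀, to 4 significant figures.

1.874 kHz

ω₀ = 1/√(LC) = 1/√(0.07 × 1.03e-07) = 11780 rad/s
f₀ = ω₀/(2π) = 1.874 kHz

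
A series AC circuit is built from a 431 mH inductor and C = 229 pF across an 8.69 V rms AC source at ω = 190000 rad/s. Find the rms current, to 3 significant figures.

X_L = ωL = 81900 Ω
X_C = 1/(ωC) = 23000 Ω
Net reactance X = X_L − X_C = 58900 Ω
Z = j58900 Ω
|Z| = √(0² + 58900²) = 58900 Ω
I = V/|Z| = 8.69/58900 = 148 μA

148 μA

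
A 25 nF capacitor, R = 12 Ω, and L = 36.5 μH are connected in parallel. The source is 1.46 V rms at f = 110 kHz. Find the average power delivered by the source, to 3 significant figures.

ω = 2πf = 691200 rad/s
X_L = ωL = 25.2 Ω
X_C = 1/(ωC) = 57.9 Ω
Parallel: admittances add. Y = 1/R + 1/(jωL) + jωC
Y = (0.0833 − j0.0224) S
|Y| = 0.0863 S → |Z| = 1/|Y| = 11.6 Ω, ∠Z = −∠Y = 15.0°
I = V/|Z| = 126 mA
P = VI cos φ = 1.46 × 0.126 × cos(15.0°) = 178 mW

178 mW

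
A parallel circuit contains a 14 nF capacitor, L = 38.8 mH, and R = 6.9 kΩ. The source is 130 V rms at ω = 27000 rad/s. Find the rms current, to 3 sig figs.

X_L = ωL = 1050 Ω
X_C = 1/(ωC) = 2650 Ω
Parallel: admittances add. Y = 1/R + 1/(jωL) + jωC
Y = (0.000145 − j0.000577) S
|Y| = 0.000594 S → |Z| = 1/|Y| = 1680 Ω, ∠Z = −∠Y = 75.9°
I = V/|Z| = 130/1680 = 77.3 mA

77.3 mA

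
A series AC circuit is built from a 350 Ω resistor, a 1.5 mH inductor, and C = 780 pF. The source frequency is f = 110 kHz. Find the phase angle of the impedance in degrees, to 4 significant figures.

-66.84°

ω = 2πf = 691200 rad/s
X_L = ωL = 1037 Ω
X_C = 1/(ωC) = 1855 Ω
Net reactance X = X_L − X_C = -818.2 Ω
Z = 350.0 − j818.2 Ω
|Z| = √(350.0² + 818.2²) = 889.9 Ω
∠Z = arctan(-818.2/350.0) = -66.84°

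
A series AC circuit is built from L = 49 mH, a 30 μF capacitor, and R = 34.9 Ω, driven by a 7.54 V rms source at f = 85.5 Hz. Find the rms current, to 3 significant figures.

151 mA

ω = 2πf = 537.2 rad/s
X_L = ωL = 26.3 Ω
X_C = 1/(ωC) = 62.0 Ω
Net reactance X = X_L − X_C = -35.7 Ω
Z = 34.9 − j35.7 Ω
|Z| = √(34.9² + 35.7²) = 49.9 Ω
I = V/|Z| = 7.54/49.9 = 151 mA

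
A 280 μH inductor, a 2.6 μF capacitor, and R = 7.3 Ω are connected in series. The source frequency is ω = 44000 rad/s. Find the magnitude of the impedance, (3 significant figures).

X_L = ωL = 12.3 Ω
X_C = 1/(ωC) = 8.74 Ω
Net reactance X = X_L − X_C = 3.58 Ω
Z = 7.30 + j3.58 Ω
|Z| = √(7.30² + 3.58²) = 8.13 Ω

8.13 Ω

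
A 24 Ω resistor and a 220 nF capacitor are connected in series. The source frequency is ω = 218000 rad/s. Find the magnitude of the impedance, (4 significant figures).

31.79 Ω

X_C = 1/(ωC) = 20.85 Ω
Z = 24.00 − j20.85 Ω
|Z| = √(24.00² + 20.85²) = 31.79 Ω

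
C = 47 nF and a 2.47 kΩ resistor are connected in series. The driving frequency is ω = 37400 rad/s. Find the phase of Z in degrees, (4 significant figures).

-12.97°

X_C = 1/(ωC) = 568.9 Ω
Z = 2470 − j568.9 Ω
|Z| = √(2470² + 568.9²) = 2535 Ω
∠Z = arctan(-568.9/2470) = -12.97°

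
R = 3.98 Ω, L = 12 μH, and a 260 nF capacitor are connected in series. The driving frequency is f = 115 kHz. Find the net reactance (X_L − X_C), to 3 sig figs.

3.35 Ω

ω = 2πf = 722600 rad/s
X_L = ωL = 8.67 Ω
X_C = 1/(ωC) = 5.32 Ω
X = 8.67 − 5.32 = 3.35 Ω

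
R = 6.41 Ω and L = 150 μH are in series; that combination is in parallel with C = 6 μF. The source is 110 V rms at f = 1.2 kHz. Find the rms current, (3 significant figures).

16.8 A

ω = 2πf = 7540 rad/s
X_L = ωL = 1.13 Ω
X_C = 1/(ωC) = 22.1 Ω
Branch 1 (R+jX_L): Z₁ = 6.41 + j1.13 Ω, |Z₁| = 6.51 Ω
Branch 2 (−jX_C): Z₂ = −j22.1 Ω
Parallel: Z = Z₁Z₂/(Z₁+Z₂), |Z| = 6.56 Ω, ∠Z = -6.99°
I = V/|Z| = 110/6.56 = 16.8 A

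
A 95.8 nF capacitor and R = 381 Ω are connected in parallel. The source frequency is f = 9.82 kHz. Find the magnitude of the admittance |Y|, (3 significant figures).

ω = 2πf = 61700 rad/s
X_C = 1/(ωC) = 169 Ω
Parallel: admittances add. Y = 1/R + jωC
Y = (0.00262 + j0.00591) S
|Y| = 0.00647 S → |Z| = 1/|Y| = 155 Ω, ∠Z = −∠Y = -66.1°

6.47 mS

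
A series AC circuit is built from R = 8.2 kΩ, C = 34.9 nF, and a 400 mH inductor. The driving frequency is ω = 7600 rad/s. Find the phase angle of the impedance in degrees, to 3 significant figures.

X_L = ωL = 3040 Ω
X_C = 1/(ωC) = 3770 Ω
Net reactance X = X_L − X_C = -730 Ω
Z = 8200 − j730 Ω
|Z| = √(8200² + 730²) = 8230 Ω
∠Z = arctan(-730/8200) = -5.09°

-5.09°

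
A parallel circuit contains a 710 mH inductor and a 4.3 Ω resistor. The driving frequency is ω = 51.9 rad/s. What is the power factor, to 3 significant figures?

0.993

X_L = ωL = 36.8 Ω
Parallel: admittances add. Y = 1/R + 1/(jωL)
Y = (0.233 − j0.0271) S
|Y| = 0.234 S → |Z| = 1/|Y| = 4.27 Ω, ∠Z = −∠Y = 6.66°
cos φ = cos(6.66°) = 0.993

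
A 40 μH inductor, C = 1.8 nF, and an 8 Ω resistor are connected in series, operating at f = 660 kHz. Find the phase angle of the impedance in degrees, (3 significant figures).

ω = 2πf = 4.147e+06 rad/s
X_L = ωL = 166 Ω
X_C = 1/(ωC) = 134 Ω
Net reactance X = X_L − X_C = 31.9 Ω
Z = 8.00 + j31.9 Ω
|Z| = √(8.00² + 31.9²) = 32.9 Ω
∠Z = arctan(31.9/8.00) = 75.9°

75.9°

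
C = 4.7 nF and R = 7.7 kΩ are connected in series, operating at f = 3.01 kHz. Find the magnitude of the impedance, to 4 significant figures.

13630 Ω

ω = 2πf = 18910 rad/s
X_C = 1/(ωC) = 11250 Ω
Z = 7700 − j11250 Ω
|Z| = √(7700² + 11250²) = 13630 Ω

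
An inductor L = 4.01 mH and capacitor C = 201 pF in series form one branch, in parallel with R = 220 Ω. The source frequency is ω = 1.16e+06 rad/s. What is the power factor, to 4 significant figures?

X_L = ωL = 4652 Ω
X_C = 1/(ωC) = 4289 Ω
Branch 1: Z₁ = R = 220.0 Ω
Branch 2 (series LC): Z₂ = j(X_L − X_C) = j362.7 Ω
Parallel: Z = Z₁Z₂/(Z₁+Z₂), |Z| = 188.1 Ω, ∠Z = 31.24°
cos φ = cos(31.24°) = 0.8550

0.8550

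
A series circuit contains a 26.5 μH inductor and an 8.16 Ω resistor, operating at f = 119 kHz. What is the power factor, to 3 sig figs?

ω = 2πf = 747700 rad/s
X_L = ωL = 19.8 Ω
Z = 8.16 + j19.8 Ω
|Z| = √(8.16² + 19.8²) = 21.4 Ω
∠Z = arctan(19.8/8.16) = 67.6°
cos φ = cos(67.6°) = 0.381

0.381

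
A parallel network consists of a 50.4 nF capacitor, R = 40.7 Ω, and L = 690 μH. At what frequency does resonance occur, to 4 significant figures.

ω₀ = 1/√(LC) = 1/√(0.00069 × 5.04e-08) = 169600 rad/s
f₀ = ω₀/(2π) = 26.99 kHz

26.99 kHz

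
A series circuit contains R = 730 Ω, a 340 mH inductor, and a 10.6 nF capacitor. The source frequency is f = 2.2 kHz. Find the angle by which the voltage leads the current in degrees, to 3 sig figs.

ω = 2πf = 13820 rad/s
X_L = ωL = 4700 Ω
X_C = 1/(ωC) = 6820 Ω
Net reactance X = X_L − X_C = -2130 Ω
Z = 730 − j2130 Ω
|Z| = √(730² + 2130²) = 2250 Ω
∠Z = arctan(-2130/730) = -71.0°

-71.0°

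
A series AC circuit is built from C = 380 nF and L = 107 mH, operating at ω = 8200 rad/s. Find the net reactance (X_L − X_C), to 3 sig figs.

556 Ω

X_L = ωL = 877 Ω
X_C = 1/(ωC) = 321 Ω
X = 877 − 321 = 556 Ω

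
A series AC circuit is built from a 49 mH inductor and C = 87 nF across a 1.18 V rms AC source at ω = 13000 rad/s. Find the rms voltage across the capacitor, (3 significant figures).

4.22 V

X_L = ωL = 637 Ω
X_C = 1/(ωC) = 884 Ω
Net reactance X = X_L − X_C = -247 Ω
Z = − j247 Ω
|Z| = √(0² + 247²) = 247 Ω
I = V/|Z| = 4.77 mA
V_C = I·|Z_C| = 0.00477 × 884 = 4.22 V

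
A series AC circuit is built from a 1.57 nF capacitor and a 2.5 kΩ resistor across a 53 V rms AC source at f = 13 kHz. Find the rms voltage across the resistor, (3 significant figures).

16.2 V

ω = 2πf = 81680 rad/s
X_C = 1/(ωC) = 7800 Ω
Z = 2500 − j7800 Ω
|Z| = √(2500² + 7800²) = 8190 Ω
I = V/|Z| = 6.47 mA
V_R = I·|Z_R| = 0.00647 × 2500 = 16.2 V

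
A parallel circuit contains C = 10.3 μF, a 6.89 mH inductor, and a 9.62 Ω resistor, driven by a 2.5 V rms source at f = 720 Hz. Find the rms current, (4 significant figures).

ω = 2πf = 4524 rad/s
X_L = ωL = 31.17 Ω
X_C = 1/(ωC) = 21.46 Ω
Parallel: admittances add. Y = 1/R + 1/(jωL) + jωC
Y = (0.1040 + j0.01451) S
|Y| = 0.1050 S → |Z| = 1/|Y| = 9.528 Ω, ∠Z = −∠Y = -7.948°
I = V/|Z| = 2.5/9.528 = 262.4 mA

262.4 mA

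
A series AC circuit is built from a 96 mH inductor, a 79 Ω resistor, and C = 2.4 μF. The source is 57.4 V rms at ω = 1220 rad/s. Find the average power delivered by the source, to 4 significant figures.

4.599 W

X_L = ωL = 117.1 Ω
X_C = 1/(ωC) = 341.5 Ω
Net reactance X = X_L − X_C = -224.4 Ω
Z = 79.00 − j224.4 Ω
|Z| = √(79.00² + 224.4²) = 237.9 Ω
∠Z = arctan(-224.4/79.00) = -70.61°
I = V/|Z| = 241.3 mA
P = VI cos φ = 57.4 × 0.2413 × cos(-70.61°) = 4.599 W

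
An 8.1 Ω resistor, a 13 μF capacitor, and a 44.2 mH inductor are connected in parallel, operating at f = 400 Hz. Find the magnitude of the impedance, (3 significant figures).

ω = 2πf = 2513 rad/s
X_L = ωL = 111 Ω
X_C = 1/(ωC) = 30.6 Ω
Parallel: admittances add. Y = 1/R + 1/(jωL) + jωC
Y = (0.123 + j0.0237) S
|Y| = 0.126 S → |Z| = 1/|Y| = 7.96 Ω, ∠Z = −∠Y = -10.9°

7.96 Ω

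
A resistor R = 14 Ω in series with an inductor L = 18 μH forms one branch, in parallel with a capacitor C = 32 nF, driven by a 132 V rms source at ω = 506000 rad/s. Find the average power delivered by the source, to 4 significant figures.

X_L = ωL = 9.108 Ω
X_C = 1/(ωC) = 61.76 Ω
Branch 1 (R+jX_L): Z₁ = 14.00 + j9.108 Ω, |Z₁| = 16.70 Ω
Branch 2 (−jX_C): Z₂ = −j61.76 Ω
Parallel: Z = Z₁Z₂/(Z₁+Z₂), |Z| = 18.93 Ω, ∠Z = 18.16°
I = V/|Z| = 6.972 A
P = VI cos φ = 132 × 6.972 × cos(18.16°) = 874.5 W

874.5 W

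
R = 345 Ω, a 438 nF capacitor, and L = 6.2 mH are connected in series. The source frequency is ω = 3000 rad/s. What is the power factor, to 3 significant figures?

X_L = ωL = 18.6 Ω
X_C = 1/(ωC) = 761 Ω
Net reactance X = X_L − X_C = -742 Ω
Z = 345 − j742 Ω
|Z| = √(345² + 742²) = 819 Ω
∠Z = arctan(-742/345) = -65.1°
cos φ = cos(-65.1°) = 0.421

0.421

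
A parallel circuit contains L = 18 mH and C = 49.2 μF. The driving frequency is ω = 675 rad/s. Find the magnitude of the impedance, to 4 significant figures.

20.37 Ω

X_L = ωL = 12.15 Ω
X_C = 1/(ωC) = 30.11 Ω
Parallel: admittances add. Y = 1/(jωL) + jωC
Y = (0 − j0.04909) S
|Y| = 0.04909 S → |Z| = 1/|Y| = 20.37 Ω, ∠Z = −∠Y = 90.00°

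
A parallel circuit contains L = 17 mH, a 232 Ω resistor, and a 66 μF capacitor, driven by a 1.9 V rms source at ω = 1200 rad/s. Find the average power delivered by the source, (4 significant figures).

15.56 mW

X_L = ωL = 20.40 Ω
X_C = 1/(ωC) = 12.63 Ω
Parallel: admittances add. Y = 1/R + 1/(jωL) + jωC
Y = (0.004310 + j0.03018) S
|Y| = 0.03049 S → |Z| = 1/|Y| = 32.80 Ω, ∠Z = −∠Y = -81.87°
I = V/|Z| = 57.92 mA
P = VI cos φ = 1.9 × 0.05792 × cos(-81.87°) = 15.56 mW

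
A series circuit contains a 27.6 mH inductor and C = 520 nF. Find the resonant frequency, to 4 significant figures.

ω₀ = 1/√(LC) = 1/√(0.0276 × 5.2e-07) = 8347 rad/s
f₀ = ω₀/(2π) = 1.329 kHz

1.329 kHz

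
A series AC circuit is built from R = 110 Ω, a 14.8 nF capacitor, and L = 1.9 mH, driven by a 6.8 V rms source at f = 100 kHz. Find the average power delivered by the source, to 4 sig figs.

ω = 2πf = 628300 rad/s
X_L = ωL = 1194 Ω
X_C = 1/(ωC) = 107.5 Ω
Net reactance X = X_L − X_C = 1086 Ω
Z = 110.0 + j1086 Ω
|Z| = √(110.0² + 1086²) = 1092 Ω
∠Z = arctan(1086/110.0) = 84.22°
I = V/|Z| = 6.228 mA
P = VI cos φ = 6.8 × 0.006228 × cos(84.22°) = 4.267 mW

4.267 mW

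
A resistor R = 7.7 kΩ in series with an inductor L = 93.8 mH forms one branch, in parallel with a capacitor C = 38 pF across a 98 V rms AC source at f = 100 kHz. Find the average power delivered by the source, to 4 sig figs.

ω = 2πf = 628300 rad/s
X_L = ωL = 58940 Ω
X_C = 1/(ωC) = 41880 Ω
Branch 1 (R+jX_L): Z₁ = 7700 + j58940 Ω, |Z₁| = 59440 Ω
Branch 2 (−jX_C): Z₂ = −j41880 Ω
Parallel: Z = Z₁Z₂/(Z₁+Z₂), |Z| = 133000 Ω, ∠Z = -73.14°
I = V/|Z| = 736.6 μA
P = VI cos φ = 98 × 0.0007366 × cos(-73.14°) = 20.93 mW

20.93 mW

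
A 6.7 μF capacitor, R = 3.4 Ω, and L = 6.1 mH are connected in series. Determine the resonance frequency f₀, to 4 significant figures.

ω₀ = 1/√(LC) = 1/√(0.0061 × 6.7e-06) = 4946 rad/s
f₀ = ω₀/(2π) = 787.3 Hz

787.3 Hz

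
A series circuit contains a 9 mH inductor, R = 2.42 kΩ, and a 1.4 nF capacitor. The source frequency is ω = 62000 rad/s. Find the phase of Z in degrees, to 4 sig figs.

X_L = ωL = 558.0 Ω
X_C = 1/(ωC) = 11520 Ω
Net reactance X = X_L − X_C = -10960 Ω
Z = 2420 − j10960 Ω
|Z| = √(2420² + 10960²) = 11230 Ω
∠Z = arctan(-10960/2420) = -77.55°

-77.55°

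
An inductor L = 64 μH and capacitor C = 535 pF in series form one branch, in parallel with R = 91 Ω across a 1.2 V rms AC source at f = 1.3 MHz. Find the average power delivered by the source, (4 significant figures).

15.82 mW

ω = 2πf = 8.168e+06 rad/s
X_L = ωL = 522.8 Ω
X_C = 1/(ωC) = 228.8 Ω
Branch 1: Z₁ = R = 91.00 Ω
Branch 2 (series LC): Z₂ = j(X_L − X_C) = j293.9 Ω
Parallel: Z = Z₁Z₂/(Z₁+Z₂), |Z| = 86.93 Ω, ∠Z = 17.20°
I = V/|Z| = 13.80 mA
P = VI cos φ = 1.2 × 0.01380 × cos(17.20°) = 15.82 mW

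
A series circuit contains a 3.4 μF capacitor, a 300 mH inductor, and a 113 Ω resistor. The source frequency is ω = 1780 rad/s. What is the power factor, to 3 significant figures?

0.293

X_L = ωL = 534 Ω
X_C = 1/(ωC) = 165 Ω
Net reactance X = X_L − X_C = 369 Ω
Z = 113 + j369 Ω
|Z| = √(113² + 369²) = 386 Ω
∠Z = arctan(369/113) = 73.0°
cos φ = cos(73.0°) = 0.293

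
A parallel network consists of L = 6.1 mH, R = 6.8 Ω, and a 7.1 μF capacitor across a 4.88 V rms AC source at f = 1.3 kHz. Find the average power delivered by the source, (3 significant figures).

ω = 2πf = 8168 rad/s
X_L = ωL = 49.8 Ω
X_C = 1/(ωC) = 17.2 Ω
Parallel: admittances add. Y = 1/R + 1/(jωL) + jωC
Y = (0.147 + j0.0379) S
|Y| = 0.152 S → |Z| = 1/|Y| = 6.58 Ω, ∠Z = −∠Y = -14.5°
I = V/|Z| = 741 mA
P = VI cos φ = 4.88 × 0.741 × cos(-14.5°) = 3.50 W

3.50 W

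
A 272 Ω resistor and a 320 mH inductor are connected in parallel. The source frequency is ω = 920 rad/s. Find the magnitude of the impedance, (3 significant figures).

X_L = ωL = 294 Ω
Parallel: admittances add. Y = 1/R + 1/(jωL)
Y = (0.00368 − j0.00340) S
|Y| = 0.00501 S → |Z| = 1/|Y| = 200 Ω, ∠Z = −∠Y = 42.7°

200 Ω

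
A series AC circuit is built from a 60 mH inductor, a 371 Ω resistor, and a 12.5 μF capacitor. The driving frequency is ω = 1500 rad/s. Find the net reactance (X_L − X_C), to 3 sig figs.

36.7 Ω

X_L = ωL = 90.0 Ω
X_C = 1/(ωC) = 53.3 Ω
X = 90.0 − 53.3 = 36.7 Ω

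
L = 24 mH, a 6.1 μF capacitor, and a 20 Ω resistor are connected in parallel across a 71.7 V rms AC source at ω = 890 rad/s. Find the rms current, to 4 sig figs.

4.654 A

X_L = ωL = 21.36 Ω
X_C = 1/(ωC) = 184.2 Ω
Parallel: admittances add. Y = 1/R + 1/(jωL) + jωC
Y = (0.05000 − j0.04139) S
|Y| = 0.06491 S → |Z| = 1/|Y| = 15.41 Ω, ∠Z = −∠Y = 39.62°
I = V/|Z| = 71.7/15.41 = 4.654 A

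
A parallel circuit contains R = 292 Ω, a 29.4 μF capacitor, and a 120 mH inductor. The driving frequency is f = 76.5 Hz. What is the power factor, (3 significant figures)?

ω = 2πf = 480.7 rad/s
X_L = ωL = 57.7 Ω
X_C = 1/(ωC) = 70.8 Ω
Parallel: admittances add. Y = 1/R + 1/(jωL) + jωC
Y = (0.00342 − j0.00321) S
|Y| = 0.00469 S → |Z| = 1/|Y| = 213 Ω, ∠Z = −∠Y = 43.1°
cos φ = cos(43.1°) = 0.730

0.730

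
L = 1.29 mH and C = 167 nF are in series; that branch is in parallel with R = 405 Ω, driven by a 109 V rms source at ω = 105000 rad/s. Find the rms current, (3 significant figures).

X_L = ωL = 135 Ω
X_C = 1/(ωC) = 57.0 Ω
Branch 1: Z₁ = R = 405 Ω
Branch 2 (series LC): Z₂ = j(X_L − X_C) = j78.4 Ω
Parallel: Z = Z₁Z₂/(Z₁+Z₂), |Z| = 77.0 Ω, ∠Z = 79.0°
I = V/|Z| = 109/77.0 = 1.42 A

1.42 A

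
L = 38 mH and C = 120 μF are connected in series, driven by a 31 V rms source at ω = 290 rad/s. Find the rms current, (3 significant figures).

1.75 A

X_L = ωL = 11.0 Ω
X_C = 1/(ωC) = 28.7 Ω
Net reactance X = X_L − X_C = -17.7 Ω
Z = − j17.7 Ω
|Z| = √(0² + 17.7²) = 17.7 Ω
I = V/|Z| = 31/17.7 = 1.75 A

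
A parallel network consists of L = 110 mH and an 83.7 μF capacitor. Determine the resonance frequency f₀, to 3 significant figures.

52.5 Hz

ω₀ = 1/√(LC) = 1/√(0.11 × 8.37e-05) = 329.6 rad/s
f₀ = ω₀/(2π) = 52.5 Hz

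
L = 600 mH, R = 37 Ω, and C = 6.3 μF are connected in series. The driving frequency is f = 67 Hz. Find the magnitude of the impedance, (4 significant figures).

ω = 2πf = 421.0 rad/s
X_L = ωL = 252.6 Ω
X_C = 1/(ωC) = 377.1 Ω
Net reactance X = X_L − X_C = -124.5 Ω
Z = 37.00 − j124.5 Ω
|Z| = √(37.00² + 124.5²) = 129.9 Ω

129.9 Ω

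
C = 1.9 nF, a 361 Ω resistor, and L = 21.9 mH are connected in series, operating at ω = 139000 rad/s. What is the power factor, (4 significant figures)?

0.4373

X_L = ωL = 3044 Ω
X_C = 1/(ωC) = 3786 Ω
Net reactance X = X_L − X_C = -742.3 Ω
Z = 361.0 − j742.3 Ω
|Z| = √(361.0² + 742.3²) = 825.5 Ω
∠Z = arctan(-742.3/361.0) = -64.07°
cos φ = cos(-64.07°) = 0.4373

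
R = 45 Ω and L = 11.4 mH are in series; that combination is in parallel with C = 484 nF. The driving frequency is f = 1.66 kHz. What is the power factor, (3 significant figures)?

0.770

ω = 2πf = 10430 rad/s
X_L = ωL = 119 Ω
X_C = 1/(ωC) = 198 Ω
Branch 1 (R+jX_L): Z₁ = 45.0 + j119 Ω, |Z₁| = 127 Ω
Branch 2 (−jX_C): Z₂ = −j198 Ω
Parallel: Z = Z₁Z₂/(Z₁+Z₂), |Z| = 277 Ω, ∠Z = 39.7°
cos φ = cos(39.7°) = 0.770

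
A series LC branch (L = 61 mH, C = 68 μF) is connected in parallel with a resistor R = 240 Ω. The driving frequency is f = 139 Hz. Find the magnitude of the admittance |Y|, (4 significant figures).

ω = 2πf = 873.4 rad/s
X_L = ωL = 53.28 Ω
X_C = 1/(ωC) = 16.84 Ω
Branch 1: Z₁ = R = 240.0 Ω
Branch 2 (series LC): Z₂ = j(X_L − X_C) = j36.44 Ω
Parallel: Z = Z₁Z₂/(Z₁+Z₂), |Z| = 36.02 Ω, ∠Z = 81.37°
|Y| = 1/|Z| = 27.76 mS

27.76 mS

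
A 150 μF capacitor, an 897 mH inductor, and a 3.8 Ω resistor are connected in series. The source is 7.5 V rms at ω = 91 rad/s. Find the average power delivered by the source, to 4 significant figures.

2.531 W

X_L = ωL = 81.63 Ω
X_C = 1/(ωC) = 73.26 Ω
Net reactance X = X_L − X_C = 8.367 Ω
Z = 3.800 + j8.367 Ω
|Z| = √(3.800² + 8.367²) = 9.189 Ω
∠Z = arctan(8.367/3.800) = 65.57°
I = V/|Z| = 816.2 mA
P = VI cos φ = 7.5 × 0.8162 × cos(65.57°) = 2.531 W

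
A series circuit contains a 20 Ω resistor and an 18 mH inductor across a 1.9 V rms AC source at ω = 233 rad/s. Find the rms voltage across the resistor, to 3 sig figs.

X_L = ωL = 4.19 Ω
Z = 20.0 + j4.19 Ω
|Z| = √(20.0² + 4.19²) = 20.4 Ω
I = V/|Z| = 93.0 mA
V_R = I·|Z_R| = 0.0930 × 20.0 = 1.86 V

1.86 V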